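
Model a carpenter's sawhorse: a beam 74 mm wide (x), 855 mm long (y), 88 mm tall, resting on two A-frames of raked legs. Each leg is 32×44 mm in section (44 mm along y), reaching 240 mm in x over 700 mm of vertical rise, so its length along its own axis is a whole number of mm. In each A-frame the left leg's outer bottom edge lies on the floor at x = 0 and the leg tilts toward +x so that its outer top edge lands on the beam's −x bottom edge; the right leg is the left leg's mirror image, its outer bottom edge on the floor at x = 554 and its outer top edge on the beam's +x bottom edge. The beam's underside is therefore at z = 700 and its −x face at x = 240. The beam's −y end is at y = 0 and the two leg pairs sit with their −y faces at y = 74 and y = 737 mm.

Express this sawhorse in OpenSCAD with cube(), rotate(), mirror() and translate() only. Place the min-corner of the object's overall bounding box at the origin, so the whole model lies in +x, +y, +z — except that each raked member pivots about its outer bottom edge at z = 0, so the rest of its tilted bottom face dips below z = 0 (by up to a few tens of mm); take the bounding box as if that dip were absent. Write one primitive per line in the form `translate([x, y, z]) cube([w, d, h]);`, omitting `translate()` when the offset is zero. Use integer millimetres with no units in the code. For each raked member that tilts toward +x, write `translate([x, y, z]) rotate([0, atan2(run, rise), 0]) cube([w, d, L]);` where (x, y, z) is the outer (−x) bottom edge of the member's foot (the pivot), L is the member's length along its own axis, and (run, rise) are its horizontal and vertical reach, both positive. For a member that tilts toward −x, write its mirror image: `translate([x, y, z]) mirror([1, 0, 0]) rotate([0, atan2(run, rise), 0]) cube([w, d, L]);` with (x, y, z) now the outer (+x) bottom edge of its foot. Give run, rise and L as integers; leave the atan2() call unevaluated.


// leg length = √(240² + 700²) = 740
// right-leg outer foot x = 2·240 + 74 = 554
// beam min-corner = (240, 0, 700)
translate([240, 0, 700]) cube([74, 855, 88]);
translate([0, 74, 0]) rotate([0, atan2(240, 700), 0]) cube([32, 44, 740]);
translate([554, 74, 0]) mirror([1, 0, 0]) rotate([0, atan2(240, 700), 0]) cube([32, 44, 740]);
translate([0, 737, 0]) rotate([0, atan2(240, 700), 0]) cube([32, 44, 740]);
translate([554, 737, 0]) mirror([1, 0, 0]) rotate([0, atan2(240, 700), 0]) cube([32, 44, 740]);


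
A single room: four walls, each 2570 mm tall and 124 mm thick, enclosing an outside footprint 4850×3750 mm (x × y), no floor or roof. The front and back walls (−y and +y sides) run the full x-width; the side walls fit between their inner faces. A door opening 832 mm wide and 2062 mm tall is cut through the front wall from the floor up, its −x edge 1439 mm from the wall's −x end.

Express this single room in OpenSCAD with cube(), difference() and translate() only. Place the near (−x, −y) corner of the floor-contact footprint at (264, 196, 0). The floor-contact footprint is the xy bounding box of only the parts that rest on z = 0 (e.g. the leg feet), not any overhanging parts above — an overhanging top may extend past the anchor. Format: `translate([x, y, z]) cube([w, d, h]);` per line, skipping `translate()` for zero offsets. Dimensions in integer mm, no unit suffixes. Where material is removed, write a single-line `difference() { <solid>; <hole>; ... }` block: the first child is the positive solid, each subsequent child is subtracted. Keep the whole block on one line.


difference() { translate([264, 196, 0]) cube([4850, 124, 2570]); translate([1703, 196, 0]) cube([832, 124, 2062]); }
translate([264, 3822, 0]) cube([4850, 124, 2570]);
translate([264, 320, 0]) cube([124, 3502, 2570]);
translate([4990, 320, 0]) cube([124, 3502, 2570]);


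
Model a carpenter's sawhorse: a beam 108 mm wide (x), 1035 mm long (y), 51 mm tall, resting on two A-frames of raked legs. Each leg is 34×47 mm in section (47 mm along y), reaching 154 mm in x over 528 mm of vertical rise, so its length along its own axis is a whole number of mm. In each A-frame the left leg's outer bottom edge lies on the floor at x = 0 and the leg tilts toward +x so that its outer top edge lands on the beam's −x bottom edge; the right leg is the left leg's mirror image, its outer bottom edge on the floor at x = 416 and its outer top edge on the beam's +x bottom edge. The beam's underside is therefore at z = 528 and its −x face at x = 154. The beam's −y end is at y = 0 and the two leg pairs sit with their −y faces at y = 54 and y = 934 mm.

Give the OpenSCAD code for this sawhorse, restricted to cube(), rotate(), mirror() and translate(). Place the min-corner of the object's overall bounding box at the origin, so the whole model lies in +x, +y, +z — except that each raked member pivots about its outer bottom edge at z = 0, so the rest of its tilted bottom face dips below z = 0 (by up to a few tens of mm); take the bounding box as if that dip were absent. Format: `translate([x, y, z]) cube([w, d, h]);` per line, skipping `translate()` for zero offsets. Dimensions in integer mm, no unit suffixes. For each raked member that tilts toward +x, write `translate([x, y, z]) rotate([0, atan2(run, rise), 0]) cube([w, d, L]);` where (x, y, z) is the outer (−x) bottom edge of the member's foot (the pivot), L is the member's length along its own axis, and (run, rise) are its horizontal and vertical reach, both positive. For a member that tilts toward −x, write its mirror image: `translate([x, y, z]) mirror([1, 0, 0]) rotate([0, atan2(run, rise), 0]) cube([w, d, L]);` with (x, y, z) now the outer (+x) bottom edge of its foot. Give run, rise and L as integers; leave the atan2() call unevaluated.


translate([154, 0, 528]) cube([108, 1035, 51]);
translate([0, 54, 0]) rotate([0, atan2(154, 528), 0]) cube([34, 47, 550]);
translate([416, 54, 0]) mirror([1, 0, 0]) rotate([0, atan2(154, 528), 0]) cube([34, 47, 550]);
translate([0, 934, 0]) rotate([0, atan2(154, 528), 0]) cube([34, 47, 550]);
translate([416, 934, 0]) mirror([1, 0, 0]) rotate([0, atan2(154, 528), 0]) cube([34, 47, 550]);


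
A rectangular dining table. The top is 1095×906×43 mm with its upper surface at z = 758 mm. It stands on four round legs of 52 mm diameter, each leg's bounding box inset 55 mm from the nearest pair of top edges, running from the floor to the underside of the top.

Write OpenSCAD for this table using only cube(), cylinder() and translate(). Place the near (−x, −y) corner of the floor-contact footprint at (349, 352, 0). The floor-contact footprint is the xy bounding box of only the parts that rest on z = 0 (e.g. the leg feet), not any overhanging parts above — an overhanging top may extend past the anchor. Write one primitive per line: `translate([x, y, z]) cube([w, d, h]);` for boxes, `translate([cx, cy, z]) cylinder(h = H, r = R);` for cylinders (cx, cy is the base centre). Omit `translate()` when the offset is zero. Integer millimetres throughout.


translate([294, 297, 715]) cube([1095, 906, 43]);
translate([375, 378, 0]) cylinder(h = 715, r = 26);
translate([1308, 378, 0]) cylinder(h = 715, r = 26);
translate([375, 1122, 0]) cylinder(h = 715, r = 26);
translate([1308, 1122, 0]) cylinder(h = 715, r = 26);


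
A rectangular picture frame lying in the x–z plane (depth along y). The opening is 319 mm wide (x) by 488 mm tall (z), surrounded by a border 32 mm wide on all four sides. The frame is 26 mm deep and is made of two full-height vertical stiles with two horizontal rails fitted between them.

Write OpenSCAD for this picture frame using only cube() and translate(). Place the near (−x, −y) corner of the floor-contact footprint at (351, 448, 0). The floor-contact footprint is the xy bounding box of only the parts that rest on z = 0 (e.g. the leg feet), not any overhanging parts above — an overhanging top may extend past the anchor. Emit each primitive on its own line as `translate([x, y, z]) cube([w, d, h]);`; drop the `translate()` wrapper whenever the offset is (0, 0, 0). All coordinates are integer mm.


translate([351, 448, 0]) cube([32, 26, 552]);
translate([702, 448, 0]) cube([32, 26, 552]);
translate([383, 448, 0]) cube([319, 26, 32]);
translate([383, 448, 520]) cube([319, 26, 32]);


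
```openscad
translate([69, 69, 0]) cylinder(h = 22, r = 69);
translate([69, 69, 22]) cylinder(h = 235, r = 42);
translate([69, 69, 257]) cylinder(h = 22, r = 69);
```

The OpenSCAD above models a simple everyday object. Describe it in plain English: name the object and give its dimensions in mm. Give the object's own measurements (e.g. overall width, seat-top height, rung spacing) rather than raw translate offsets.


A spool: two coaxial disc flanges of radius 69 mm and thickness 22 mm, joined by a core cylinder of radius 42 mm and height 235 mm. The lower flange rests on z = 0 and the three cylinders share a vertical axis.


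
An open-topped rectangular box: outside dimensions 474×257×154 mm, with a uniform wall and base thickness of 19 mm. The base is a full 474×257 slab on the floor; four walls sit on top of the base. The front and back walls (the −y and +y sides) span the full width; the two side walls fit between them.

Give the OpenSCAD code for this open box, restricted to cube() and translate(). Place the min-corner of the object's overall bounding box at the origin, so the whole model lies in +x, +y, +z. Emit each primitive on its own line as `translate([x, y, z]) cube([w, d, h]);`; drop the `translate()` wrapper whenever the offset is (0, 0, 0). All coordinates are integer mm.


cube([474, 257, 19]);
translate([0, 0, 19]) cube([474, 19, 135]);
translate([0, 238, 19]) cube([474, 19, 135]);
translate([0, 19, 19]) cube([19, 219, 135]);
translate([455, 19, 19]) cube([19, 219, 135]);


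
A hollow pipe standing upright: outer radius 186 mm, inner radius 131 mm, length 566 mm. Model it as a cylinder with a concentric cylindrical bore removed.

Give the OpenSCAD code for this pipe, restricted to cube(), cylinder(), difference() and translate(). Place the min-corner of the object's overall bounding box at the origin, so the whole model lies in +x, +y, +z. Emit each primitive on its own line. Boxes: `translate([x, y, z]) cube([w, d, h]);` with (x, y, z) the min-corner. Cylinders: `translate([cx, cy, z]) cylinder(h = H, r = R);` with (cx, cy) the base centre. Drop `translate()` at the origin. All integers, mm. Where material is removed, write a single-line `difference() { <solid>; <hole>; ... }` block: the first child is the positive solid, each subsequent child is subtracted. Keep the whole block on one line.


difference() { translate([186, 186, 0]) cylinder(h = 566, r = 186); translate([186, 186, 0]) cylinder(h = 566, r = 131); }


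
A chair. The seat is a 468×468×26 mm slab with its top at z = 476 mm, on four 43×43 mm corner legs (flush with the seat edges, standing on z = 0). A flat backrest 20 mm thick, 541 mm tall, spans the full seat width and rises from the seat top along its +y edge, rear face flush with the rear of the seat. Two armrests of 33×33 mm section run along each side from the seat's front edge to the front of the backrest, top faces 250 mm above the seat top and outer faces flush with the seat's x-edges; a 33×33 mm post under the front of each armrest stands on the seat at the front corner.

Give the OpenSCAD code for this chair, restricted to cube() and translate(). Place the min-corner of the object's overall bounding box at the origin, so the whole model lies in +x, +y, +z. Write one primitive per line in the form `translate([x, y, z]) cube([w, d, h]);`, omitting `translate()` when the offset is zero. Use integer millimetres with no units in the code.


translate([0, 0, 450]) cube([468, 468, 26]);
cube([43, 43, 450]);
translate([425, 0, 0]) cube([43, 43, 450]);
translate([0, 425, 0]) cube([43, 43, 450]);
translate([425, 425, 0]) cube([43, 43, 450]);
translate([0, 448, 476]) cube([468, 20, 541]);
translate([0, 0, 693]) cube([33, 448, 33]);
translate([435, 0, 693]) cube([33, 448, 33]);
translate([0, 0, 476]) cube([33, 33, 217]);
translate([435, 0, 476]) cube([33, 33, 217]);


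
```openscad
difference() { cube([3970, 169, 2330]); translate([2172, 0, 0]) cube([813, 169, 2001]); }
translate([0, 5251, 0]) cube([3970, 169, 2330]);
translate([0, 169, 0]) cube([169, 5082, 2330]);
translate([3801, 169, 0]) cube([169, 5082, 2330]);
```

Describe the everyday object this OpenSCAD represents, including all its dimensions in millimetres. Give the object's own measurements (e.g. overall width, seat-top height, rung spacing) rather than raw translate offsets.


A single room: four walls, each 2330 mm tall and 169 mm thick, enclosing an outside footprint 3970×5420 mm (x × y), no floor or roof. The front and back walls (−y and +y sides) run the full x-width; the side walls fit between their inner faces. A door opening 813 mm wide and 2001 mm tall is cut through the front wall from the floor up, its −x edge 2172 mm from the wall's −x end.


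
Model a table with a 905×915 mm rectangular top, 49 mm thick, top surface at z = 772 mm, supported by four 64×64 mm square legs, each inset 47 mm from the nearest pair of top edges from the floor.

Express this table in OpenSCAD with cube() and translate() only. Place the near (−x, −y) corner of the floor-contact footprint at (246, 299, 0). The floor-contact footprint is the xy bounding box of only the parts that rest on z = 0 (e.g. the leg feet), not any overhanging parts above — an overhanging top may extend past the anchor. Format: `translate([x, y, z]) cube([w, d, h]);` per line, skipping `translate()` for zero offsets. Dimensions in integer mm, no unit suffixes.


translate([199, 252, 723]) cube([905, 915, 49]);
translate([246, 299, 0]) cube([64, 64, 723]);
translate([993, 299, 0]) cube([64, 64, 723]);
translate([246, 1056, 0]) cube([64, 64, 723]);
translate([993, 1056, 0]) cube([64, 64, 723]);


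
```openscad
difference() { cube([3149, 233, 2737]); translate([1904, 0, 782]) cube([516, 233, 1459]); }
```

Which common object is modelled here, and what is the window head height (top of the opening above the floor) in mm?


A wall with a window opening. The window head height is 2241 mm.

A wall with a rectangular opening subtracted — a window. Sill at z = 782, opening 1459 mm tall, so the head is at 782 + 1459 = 2241 mm.


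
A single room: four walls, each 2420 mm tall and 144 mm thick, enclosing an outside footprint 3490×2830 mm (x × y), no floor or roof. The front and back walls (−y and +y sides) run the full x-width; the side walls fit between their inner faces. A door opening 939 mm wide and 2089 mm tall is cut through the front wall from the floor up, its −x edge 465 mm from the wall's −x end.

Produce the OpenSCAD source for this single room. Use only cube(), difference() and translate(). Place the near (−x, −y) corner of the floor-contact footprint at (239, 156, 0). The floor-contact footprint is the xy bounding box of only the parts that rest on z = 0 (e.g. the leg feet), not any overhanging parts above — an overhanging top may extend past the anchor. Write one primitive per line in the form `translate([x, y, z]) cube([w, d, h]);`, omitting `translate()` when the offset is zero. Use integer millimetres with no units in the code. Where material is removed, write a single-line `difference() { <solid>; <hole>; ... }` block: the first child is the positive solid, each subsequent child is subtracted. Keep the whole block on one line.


difference() { translate([239, 156, 0]) cube([3490, 144, 2420]); translate([704, 156, 0]) cube([939, 144, 2089]); }
translate([239, 2842, 0]) cube([3490, 144, 2420]);
translate([239, 300, 0]) cube([144, 2542, 2420]);
translate([3585, 300, 0]) cube([144, 2542, 2420]);


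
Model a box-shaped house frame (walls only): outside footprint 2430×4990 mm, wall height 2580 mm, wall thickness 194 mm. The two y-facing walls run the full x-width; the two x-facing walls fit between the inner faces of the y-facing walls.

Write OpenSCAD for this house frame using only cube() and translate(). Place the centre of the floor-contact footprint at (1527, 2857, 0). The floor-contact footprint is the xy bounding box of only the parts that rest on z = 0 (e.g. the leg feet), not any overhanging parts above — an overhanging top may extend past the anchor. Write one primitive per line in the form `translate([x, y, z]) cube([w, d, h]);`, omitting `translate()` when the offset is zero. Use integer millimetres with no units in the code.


translate([312, 362, 0]) cube([2430, 194, 2580]);
translate([312, 5158, 0]) cube([2430, 194, 2580]);
translate([312, 556, 0]) cube([194, 4602, 2580]);
translate([2548, 556, 0]) cube([194, 4602, 2580]);


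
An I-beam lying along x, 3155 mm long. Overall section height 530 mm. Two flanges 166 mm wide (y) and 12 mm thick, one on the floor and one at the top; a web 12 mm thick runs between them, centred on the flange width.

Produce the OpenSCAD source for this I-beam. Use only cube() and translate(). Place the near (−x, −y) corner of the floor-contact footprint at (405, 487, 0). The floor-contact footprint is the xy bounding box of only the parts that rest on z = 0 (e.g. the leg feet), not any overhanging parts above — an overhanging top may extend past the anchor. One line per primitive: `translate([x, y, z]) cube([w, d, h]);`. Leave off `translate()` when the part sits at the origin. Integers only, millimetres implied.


translate([405, 487, 0]) cube([3155, 166, 12]);
translate([405, 564, 12]) cube([3155, 12, 506]);
translate([405, 487, 518]) cube([3155, 166, 12]);


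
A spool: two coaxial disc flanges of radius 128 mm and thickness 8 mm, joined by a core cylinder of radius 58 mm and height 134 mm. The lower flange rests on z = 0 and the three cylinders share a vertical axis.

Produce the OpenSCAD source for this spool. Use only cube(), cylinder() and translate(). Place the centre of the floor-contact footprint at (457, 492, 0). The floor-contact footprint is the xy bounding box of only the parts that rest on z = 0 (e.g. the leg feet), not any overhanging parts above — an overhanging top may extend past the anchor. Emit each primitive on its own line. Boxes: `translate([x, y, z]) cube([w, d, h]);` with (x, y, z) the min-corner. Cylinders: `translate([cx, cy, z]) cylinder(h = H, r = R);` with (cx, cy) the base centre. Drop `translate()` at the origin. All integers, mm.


translate([457, 492, 0]) cylinder(h = 8, r = 128);
translate([457, 492, 8]) cylinder(h = 134, r = 58);
translate([457, 492, 142]) cylinder(h = 8, r = 128);


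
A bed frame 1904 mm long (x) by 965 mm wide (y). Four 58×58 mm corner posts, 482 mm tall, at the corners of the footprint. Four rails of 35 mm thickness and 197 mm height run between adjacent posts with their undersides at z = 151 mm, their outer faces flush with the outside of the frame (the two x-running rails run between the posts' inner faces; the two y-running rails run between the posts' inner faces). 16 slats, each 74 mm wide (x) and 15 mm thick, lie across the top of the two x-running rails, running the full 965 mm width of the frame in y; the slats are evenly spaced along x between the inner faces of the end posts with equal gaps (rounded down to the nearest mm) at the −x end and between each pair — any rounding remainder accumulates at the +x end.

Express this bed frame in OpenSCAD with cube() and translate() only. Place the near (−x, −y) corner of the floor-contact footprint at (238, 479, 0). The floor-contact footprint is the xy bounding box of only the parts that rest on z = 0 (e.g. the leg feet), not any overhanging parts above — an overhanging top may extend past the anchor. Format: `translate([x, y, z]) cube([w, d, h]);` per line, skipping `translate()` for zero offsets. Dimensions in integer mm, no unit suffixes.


// slat z = rail_z + rail_h = 151 + 197 = 348
// slat gap = ⌊(1788 − 16·74) / 17⌋ = 35
translate([238, 479, 0]) cube([58, 58, 482]);
translate([238, 1386, 0]) cube([58, 58, 482]);
translate([2084, 479, 0]) cube([58, 58, 482]);
translate([2084, 1386, 0]) cube([58, 58, 482]);
translate([296, 479, 151]) cube([1788, 35, 197]);
translate([296, 1409, 151]) cube([1788, 35, 197]);
translate([238, 537, 151]) cube([35, 849, 197]);
translate([2107, 537, 151]) cube([35, 849, 197]);
translate([331, 479, 348]) cube([74, 965, 15]);
translate([440, 479, 348]) cube([74, 965, 15]);
translate([549, 479, 348]) cube([74, 965, 15]);
translate([658, 479, 348]) cube([74, 965, 15]);
translate([767, 479, 348]) cube([74, 965, 15]);
translate([876, 479, 348]) cube([74, 965, 15]);
translate([985, 479, 348]) cube([74, 965, 15]);
translate([1094, 479, 348]) cube([74, 965, 15]);
translate([1203, 479, 348]) cube([74, 965, 15]);
translate([1312, 479, 348]) cube([74, 965, 15]);
translate([1421, 479, 348]) cube([74, 965, 15]);
translate([1530, 479, 348]) cube([74, 965, 15]);
translate([1639, 479, 348]) cube([74, 965, 15]);
translate([1748, 479, 348]) cube([74, 965, 15]);
translate([1857, 479, 348]) cube([74, 965, 15]);
translate([1966, 479, 348]) cube([74, 965, 15]);


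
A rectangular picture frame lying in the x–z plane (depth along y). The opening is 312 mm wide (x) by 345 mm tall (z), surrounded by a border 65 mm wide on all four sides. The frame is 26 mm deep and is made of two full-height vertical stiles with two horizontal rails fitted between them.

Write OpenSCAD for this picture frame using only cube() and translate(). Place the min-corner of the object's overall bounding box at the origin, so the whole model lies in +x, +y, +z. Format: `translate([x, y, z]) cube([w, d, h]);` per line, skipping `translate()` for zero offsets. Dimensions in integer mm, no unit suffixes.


cube([65, 26, 475]);
translate([377, 0, 0]) cube([65, 26, 475]);
translate([65, 0, 0]) cube([312, 26, 65]);
translate([65, 0, 410]) cube([312, 26, 65]);


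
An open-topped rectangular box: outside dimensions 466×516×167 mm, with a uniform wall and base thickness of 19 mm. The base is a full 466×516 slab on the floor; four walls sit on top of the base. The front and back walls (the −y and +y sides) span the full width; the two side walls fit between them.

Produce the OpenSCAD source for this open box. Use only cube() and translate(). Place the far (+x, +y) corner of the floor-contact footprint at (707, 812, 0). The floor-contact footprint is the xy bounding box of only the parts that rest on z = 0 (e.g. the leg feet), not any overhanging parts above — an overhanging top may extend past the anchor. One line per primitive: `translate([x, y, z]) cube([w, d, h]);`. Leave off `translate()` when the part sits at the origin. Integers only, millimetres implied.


translate([241, 296, 0]) cube([466, 516, 19]);
translate([241, 296, 19]) cube([466, 19, 148]);
translate([241, 793, 19]) cube([466, 19, 148]);
translate([241, 315, 19]) cube([19, 478, 148]);
translate([688, 315, 19]) cube([19, 478, 148]);


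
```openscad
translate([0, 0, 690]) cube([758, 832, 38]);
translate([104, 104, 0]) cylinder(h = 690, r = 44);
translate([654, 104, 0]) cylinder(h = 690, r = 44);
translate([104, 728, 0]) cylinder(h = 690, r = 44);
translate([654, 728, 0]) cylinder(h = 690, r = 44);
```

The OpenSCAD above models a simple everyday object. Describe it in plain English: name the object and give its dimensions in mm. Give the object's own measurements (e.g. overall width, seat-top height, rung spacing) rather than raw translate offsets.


A rectangular dining table. The top is 758×832×38 mm with its upper surface at z = 728 mm. It stands on four round legs of 88 mm diameter, each leg's bounding box inset 60 mm from the nearest pair of top edges, running from the floor to the underside of the top.


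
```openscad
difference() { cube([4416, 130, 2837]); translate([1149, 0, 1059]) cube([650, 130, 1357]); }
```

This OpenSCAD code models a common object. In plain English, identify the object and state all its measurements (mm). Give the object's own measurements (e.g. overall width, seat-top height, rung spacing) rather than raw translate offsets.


A wall 4416 mm long (x), 130 mm thick (y), 2837 mm tall, with a rectangular window opening cut through it. The opening is 650 mm wide and 1357 mm tall; its sill is at z = 1059 mm and its near (−x) edge is 1149 mm from the wall's −x end. The opening passes through the full wall thickness.


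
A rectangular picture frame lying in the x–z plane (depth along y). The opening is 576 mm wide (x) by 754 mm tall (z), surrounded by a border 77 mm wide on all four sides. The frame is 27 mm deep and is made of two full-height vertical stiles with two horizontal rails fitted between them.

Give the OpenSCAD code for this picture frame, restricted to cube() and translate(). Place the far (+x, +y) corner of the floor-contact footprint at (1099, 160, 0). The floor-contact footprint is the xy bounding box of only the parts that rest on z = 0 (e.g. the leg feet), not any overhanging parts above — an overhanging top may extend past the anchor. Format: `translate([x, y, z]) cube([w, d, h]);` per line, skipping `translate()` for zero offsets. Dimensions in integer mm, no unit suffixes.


translate([369, 133, 0]) cube([77, 27, 908]);
translate([1022, 133, 0]) cube([77, 27, 908]);
translate([446, 133, 0]) cube([576, 27, 77]);
translate([446, 133, 831]) cube([576, 27, 77]);


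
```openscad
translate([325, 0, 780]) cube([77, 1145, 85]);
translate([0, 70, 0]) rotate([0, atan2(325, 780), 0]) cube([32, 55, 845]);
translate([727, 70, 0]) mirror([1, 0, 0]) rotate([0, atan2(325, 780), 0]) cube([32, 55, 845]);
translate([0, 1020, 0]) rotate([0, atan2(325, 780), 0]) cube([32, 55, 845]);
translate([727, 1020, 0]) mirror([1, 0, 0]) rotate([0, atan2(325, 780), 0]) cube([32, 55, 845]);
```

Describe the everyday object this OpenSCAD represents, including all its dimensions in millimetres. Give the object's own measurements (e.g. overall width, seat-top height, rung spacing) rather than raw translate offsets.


A sawhorse. A 77×1145×85 mm beam (x, y, z) sits on two A-frame leg pairs. Each pair is two raked legs of 32×55 mm section (55 mm along y) splaying symmetrically in x. Each leg rises 780 mm vertically over 325 mm of horizontal reach and is 845 mm long along its own axis. Every leg's outer bottom edge rests on the floor and its outer top edge meets a bottom edge of the beam — the left legs (tilting toward +x) meet the beam's −x bottom edge, the right legs (their mirror images, tilting toward −x) meet its +x bottom edge — so the leg tops tuck under the beam, the beam's underside is 780 mm above the floor, and the feet are 727 mm apart outside-to-outside with the beam centred between them. The two leg pairs are set in 70 mm from either end of the beam.


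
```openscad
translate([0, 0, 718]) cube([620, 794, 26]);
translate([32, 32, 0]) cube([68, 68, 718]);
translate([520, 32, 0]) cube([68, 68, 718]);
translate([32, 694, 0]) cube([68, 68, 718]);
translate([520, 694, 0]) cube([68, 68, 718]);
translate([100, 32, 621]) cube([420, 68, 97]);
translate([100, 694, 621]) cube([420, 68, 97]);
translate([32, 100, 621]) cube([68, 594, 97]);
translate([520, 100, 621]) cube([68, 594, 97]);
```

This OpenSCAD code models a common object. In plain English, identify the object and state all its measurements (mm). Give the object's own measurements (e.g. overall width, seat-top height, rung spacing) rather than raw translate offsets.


A rectangular dining table. The top is 620×794×26 mm with its upper surface at z = 744 mm. It stands on four 68×68 mm square legs, each inset 32 mm from the nearest pair of top edges, running from the floor to the underside of the top. Four apron rails, 68 mm thick and 97 mm tall, run between adjacent legs with their top edges flush with the underside of the top and their outer faces flush with the legs' outer faces.


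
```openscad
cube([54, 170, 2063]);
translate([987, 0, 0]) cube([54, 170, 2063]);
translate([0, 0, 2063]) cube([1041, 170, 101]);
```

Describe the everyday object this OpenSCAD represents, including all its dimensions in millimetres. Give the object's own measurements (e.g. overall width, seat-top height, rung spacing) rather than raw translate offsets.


A door frame. The clear opening is 933 mm wide and 2063 mm high. Two 54 mm wide jambs, 170 mm deep, stand either side of the opening from the floor to the top of the opening. A 101 mm thick head sits across the top of both jambs, spanning the full outside width of the frame.


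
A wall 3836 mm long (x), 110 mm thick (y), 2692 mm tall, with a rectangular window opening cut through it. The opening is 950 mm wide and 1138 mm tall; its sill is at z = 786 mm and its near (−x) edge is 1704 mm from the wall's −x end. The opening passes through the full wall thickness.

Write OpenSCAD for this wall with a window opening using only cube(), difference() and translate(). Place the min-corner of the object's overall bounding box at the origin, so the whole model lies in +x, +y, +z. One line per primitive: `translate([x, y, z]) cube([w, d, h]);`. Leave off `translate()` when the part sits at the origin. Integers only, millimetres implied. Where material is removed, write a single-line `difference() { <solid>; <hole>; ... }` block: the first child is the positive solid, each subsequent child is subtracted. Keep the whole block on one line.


difference() { cube([3836, 110, 2692]); translate([1704, 0, 786]) cube([950, 110, 1138]); }


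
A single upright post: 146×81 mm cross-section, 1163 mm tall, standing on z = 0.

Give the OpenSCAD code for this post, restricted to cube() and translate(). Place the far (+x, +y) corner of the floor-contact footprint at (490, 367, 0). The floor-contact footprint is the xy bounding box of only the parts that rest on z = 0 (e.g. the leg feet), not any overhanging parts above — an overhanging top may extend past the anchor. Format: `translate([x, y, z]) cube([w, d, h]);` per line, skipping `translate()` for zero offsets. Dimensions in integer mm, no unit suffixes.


translate([344, 286, 0]) cube([146, 81, 1163]);


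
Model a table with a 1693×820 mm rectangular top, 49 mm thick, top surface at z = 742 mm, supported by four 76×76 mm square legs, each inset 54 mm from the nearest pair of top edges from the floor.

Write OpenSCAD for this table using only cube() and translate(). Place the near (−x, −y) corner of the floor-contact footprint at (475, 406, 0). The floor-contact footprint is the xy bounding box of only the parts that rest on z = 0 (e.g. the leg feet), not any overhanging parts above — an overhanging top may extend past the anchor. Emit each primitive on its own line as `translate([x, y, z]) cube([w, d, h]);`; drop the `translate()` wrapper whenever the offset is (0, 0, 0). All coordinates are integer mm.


// leg_h = 742 - 49 = 693
translate([421, 352, 693]) cube([1693, 820, 49]);
translate([475, 406, 0]) cube([76, 76, 693]);
translate([1984, 406, 0]) cube([76, 76, 693]);
translate([475, 1042, 0]) cube([76, 76, 693]);
translate([1984, 1042, 0]) cube([76, 76, 693]);


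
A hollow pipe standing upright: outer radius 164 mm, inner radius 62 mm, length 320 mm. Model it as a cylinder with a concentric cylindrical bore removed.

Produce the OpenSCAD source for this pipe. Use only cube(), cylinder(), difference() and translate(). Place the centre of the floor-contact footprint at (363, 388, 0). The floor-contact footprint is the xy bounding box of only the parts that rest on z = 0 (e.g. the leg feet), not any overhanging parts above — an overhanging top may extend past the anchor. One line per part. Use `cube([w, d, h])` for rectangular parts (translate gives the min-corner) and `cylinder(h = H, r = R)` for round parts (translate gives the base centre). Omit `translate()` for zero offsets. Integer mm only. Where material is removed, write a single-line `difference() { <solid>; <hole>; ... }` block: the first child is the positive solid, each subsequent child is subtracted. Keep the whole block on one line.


difference() { translate([363, 388, 0]) cylinder(h = 320, r = 164); translate([363, 388, 0]) cylinder(h = 320, r = 62); }


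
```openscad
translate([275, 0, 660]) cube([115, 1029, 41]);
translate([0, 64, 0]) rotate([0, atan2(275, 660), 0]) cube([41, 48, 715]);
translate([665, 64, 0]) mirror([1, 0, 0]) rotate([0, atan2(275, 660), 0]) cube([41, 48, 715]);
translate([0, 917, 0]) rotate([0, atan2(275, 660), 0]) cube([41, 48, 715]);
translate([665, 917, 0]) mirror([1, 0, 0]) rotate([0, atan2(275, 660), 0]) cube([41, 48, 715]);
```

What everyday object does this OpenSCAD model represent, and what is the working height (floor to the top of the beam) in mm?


A sawhorse. The overall height is 701 mm.

A beam across two mirrored pairs of raked legs — a sawhorse. The beam's underside is at z = 660 (matching the legs' vertical rise in atan2(275, 660)) and the beam is 41 mm tall, so its top is at 660 + 41 = 701 mm. The raked legs top out at the beam's underside, so that is the highest point.


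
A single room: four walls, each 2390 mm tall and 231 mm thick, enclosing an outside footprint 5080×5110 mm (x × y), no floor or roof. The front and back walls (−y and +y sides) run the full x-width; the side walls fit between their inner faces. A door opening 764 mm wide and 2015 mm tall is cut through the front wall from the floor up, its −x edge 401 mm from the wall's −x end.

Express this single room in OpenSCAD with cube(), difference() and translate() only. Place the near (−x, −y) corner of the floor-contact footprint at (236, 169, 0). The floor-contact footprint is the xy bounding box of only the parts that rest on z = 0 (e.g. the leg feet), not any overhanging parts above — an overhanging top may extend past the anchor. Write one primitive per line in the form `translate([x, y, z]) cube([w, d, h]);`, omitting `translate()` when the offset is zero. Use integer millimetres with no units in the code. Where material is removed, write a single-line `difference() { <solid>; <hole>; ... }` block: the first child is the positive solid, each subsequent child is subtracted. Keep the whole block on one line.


difference() { translate([236, 169, 0]) cube([5080, 231, 2390]); translate([637, 169, 0]) cube([764, 231, 2015]); }
translate([236, 5048, 0]) cube([5080, 231, 2390]);
translate([236, 400, 0]) cube([231, 4648, 2390]);
translate([5085, 400, 0]) cube([231, 4648, 2390]);


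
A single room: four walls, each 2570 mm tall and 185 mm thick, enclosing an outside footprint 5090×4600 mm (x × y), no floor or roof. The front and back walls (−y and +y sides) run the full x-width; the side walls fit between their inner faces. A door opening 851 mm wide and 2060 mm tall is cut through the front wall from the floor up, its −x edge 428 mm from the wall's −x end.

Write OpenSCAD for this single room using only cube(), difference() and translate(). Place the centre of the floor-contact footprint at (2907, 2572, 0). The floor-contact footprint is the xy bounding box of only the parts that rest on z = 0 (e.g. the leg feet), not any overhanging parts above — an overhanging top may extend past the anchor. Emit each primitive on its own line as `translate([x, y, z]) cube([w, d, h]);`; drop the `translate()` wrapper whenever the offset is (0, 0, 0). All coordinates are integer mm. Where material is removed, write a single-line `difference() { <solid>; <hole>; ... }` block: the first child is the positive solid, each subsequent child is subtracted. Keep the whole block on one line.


difference() { translate([362, 272, 0]) cube([5090, 185, 2570]); translate([790, 272, 0]) cube([851, 185, 2060]); }
translate([362, 4687, 0]) cube([5090, 185, 2570]);
translate([362, 457, 0]) cube([185, 4230, 2570]);
translate([5267, 457, 0]) cube([185, 4230, 2570]);


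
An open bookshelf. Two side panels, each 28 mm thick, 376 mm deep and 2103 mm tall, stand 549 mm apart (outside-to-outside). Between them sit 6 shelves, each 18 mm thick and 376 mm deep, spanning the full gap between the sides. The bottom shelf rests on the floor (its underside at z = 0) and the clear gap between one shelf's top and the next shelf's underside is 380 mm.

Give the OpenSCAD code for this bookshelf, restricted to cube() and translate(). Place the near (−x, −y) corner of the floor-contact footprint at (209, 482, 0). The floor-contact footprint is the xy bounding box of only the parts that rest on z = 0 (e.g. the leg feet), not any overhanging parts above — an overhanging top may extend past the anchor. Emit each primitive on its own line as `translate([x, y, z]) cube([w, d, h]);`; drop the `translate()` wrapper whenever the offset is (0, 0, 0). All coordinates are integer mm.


translate([209, 482, 0]) cube([28, 376, 2103]);
translate([730, 482, 0]) cube([28, 376, 2103]);
translate([237, 482, 0]) cube([493, 376, 18]);
translate([237, 482, 398]) cube([493, 376, 18]);
translate([237, 482, 796]) cube([493, 376, 18]);
translate([237, 482, 1194]) cube([493, 376, 18]);
translate([237, 482, 1592]) cube([493, 376, 18]);
translate([237, 482, 1990]) cube([493, 376, 18]);


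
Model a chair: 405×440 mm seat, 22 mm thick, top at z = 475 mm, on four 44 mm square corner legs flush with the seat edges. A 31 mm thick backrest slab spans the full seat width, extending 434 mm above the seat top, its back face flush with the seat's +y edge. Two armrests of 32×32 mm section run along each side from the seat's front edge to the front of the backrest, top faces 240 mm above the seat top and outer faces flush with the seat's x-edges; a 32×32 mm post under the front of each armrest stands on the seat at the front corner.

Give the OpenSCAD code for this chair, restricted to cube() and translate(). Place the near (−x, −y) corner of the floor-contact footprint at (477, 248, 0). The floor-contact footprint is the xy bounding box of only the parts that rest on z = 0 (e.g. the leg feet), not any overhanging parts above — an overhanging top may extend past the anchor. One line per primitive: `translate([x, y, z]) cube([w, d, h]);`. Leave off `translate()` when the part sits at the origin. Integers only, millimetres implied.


translate([477, 248, 453]) cube([405, 440, 22]);
translate([477, 248, 0]) cube([44, 44, 453]);
translate([838, 248, 0]) cube([44, 44, 453]);
translate([477, 644, 0]) cube([44, 44, 453]);
translate([838, 644, 0]) cube([44, 44, 453]);
translate([477, 657, 475]) cube([405, 31, 434]);
translate([477, 248, 683]) cube([32, 409, 32]);
translate([850, 248, 683]) cube([32, 409, 32]);
translate([477, 248, 475]) cube([32, 32, 208]);
translate([850, 248, 475]) cube([32, 32, 208]);


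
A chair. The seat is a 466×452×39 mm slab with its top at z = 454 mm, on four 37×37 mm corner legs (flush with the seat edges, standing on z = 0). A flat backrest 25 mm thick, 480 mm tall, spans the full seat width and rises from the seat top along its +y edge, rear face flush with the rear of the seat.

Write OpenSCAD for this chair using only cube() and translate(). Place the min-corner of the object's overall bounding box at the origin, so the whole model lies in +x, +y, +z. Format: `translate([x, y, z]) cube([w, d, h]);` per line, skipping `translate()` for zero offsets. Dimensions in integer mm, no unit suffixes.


translate([0, 0, 415]) cube([466, 452, 39]);
cube([37, 37, 415]);
translate([429, 0, 0]) cube([37, 37, 415]);
translate([0, 415, 0]) cube([37, 37, 415]);
translate([429, 415, 0]) cube([37, 37, 415]);
translate([0, 427, 454]) cube([466, 25, 480]);


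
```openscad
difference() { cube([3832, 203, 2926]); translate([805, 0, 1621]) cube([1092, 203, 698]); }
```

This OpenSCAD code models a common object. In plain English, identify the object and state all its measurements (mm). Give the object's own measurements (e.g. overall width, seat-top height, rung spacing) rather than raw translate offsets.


A wall 3832 mm long (x), 203 mm thick (y), 2926 mm tall, with a rectangular window opening cut through it. The opening is 1092 mm wide and 698 mm tall; its sill is at z = 1621 mm and its near (−x) edge is 805 mm from the wall's −x end. The opening passes through the full wall thickness.


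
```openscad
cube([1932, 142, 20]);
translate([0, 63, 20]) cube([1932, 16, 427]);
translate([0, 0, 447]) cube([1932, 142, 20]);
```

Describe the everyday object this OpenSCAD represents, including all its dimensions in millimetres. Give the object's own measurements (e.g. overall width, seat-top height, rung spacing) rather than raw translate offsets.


An I-beam lying along x, 1932 mm long. Overall section height 467 mm. Two flanges 142 mm wide (y) and 20 mm thick, one on the floor and one at the top; a web 16 mm thick runs between them, centred on the flange width.
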